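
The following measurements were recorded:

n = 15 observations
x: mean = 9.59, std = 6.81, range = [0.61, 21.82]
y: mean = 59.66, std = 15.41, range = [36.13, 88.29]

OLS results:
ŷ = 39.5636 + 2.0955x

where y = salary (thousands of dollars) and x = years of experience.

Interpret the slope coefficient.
On average, salary is about 2.0955 thousand dollars higher for every extra year of experience.

The slope coefficient β₁ = 2.0955 represents the marginal effect of experience on salary.

Interpretation:
- Experience up by 1 year → predicted salary increases by 2.0955 thousand dollars
- This is a linear approximation: the same per-unit change is assumed across the whole observed x range

The intercept β₀ = 39.5636 is the predicted salary when experience = 0; since the smallest observed x is 0.61, this is an extrapolation and mainly anchors the line.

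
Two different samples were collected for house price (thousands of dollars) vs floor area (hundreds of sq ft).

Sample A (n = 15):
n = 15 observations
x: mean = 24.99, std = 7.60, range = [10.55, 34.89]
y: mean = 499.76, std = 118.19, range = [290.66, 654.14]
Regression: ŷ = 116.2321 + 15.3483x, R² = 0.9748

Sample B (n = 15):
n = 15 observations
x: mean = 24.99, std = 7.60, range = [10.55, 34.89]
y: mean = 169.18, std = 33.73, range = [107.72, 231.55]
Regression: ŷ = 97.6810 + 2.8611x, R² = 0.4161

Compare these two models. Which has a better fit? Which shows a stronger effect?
Model A has the better fit (R² = 0.9748 vs 0.4161). Model A shows the stronger effect (|β₁| = 15.3483 vs 2.8611).

Model Comparison:

Goodness of fit (R²):
- Model A: R² = 0.9748 → 97.48% of variance in house price explained
- Model B: R² = 0.4161 → 41.61% of variance in house price explained
- 0.9748 > 0.4161 → Model A has the better fit

Strength of effect — compare |β₁|:
- Model A: β₁ = 15.3483 → predicted house price rises 15.3483 thousand dollars per additional hundred sq ft of floor area
- Model B: β₁ = 2.8611 → predicted house price rises 2.8611 thousand dollars per additional hundred sq ft of floor area
- |15.3483| > |2.8611| → Model A shows the stronger marginal effect

Notes:
- A better fit (higher R²) doesn't necessarily mean a more important relationship.
- R² measures how tightly points cluster around the line; β₁ measures how steep the line is — they answer different questions.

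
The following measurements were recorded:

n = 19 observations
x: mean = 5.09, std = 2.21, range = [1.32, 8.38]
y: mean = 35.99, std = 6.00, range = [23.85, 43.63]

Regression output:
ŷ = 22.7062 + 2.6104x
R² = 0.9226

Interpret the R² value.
About 92.26% of the variability in y is accounted for by the regression on x (R² = 0.9226) — a strong linear fit.

R² (coefficient of determination) measures the proportion of variance in y explained by the regression model.

Here R² = 0.9226:
- Explained: 92.26% of the variation in y
- Unexplained (residual): 100% − 92.26% = 7.74%
- Rule of thumb (below 0.3 weak; 0.3 to below 0.7 moderate; 0.7 and above strong) → strong

Calculation: R² = 1 − (SS_res / SS_tot), where SS_res is the sum of squared residuals and SS_tot the total sum of squares.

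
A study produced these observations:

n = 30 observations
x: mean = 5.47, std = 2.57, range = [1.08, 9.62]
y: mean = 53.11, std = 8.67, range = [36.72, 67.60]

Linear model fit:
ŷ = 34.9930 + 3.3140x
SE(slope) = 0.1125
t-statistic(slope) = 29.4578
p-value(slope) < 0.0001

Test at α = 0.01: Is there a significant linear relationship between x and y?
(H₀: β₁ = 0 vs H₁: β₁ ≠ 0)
Since p-value < 0.0001 < α = 0.01, reject H₀ — the slope is significantly different from 0.

Hypothesis test for the slope coefficient:

H₀: β₁ = 0 (no linear relationship)
H₁: β₁ ≠ 0 (linear relationship exists)

Test statistic: t = β̂₁ / SE(β̂₁) = 3.3140 / 0.1125 = 29.4578

p < 0.0001: how often a slope estimate this far from 0 (in SE units) would arise by chance if β₁ were truly 0.

Decision rule: reject H₀ if p-value < α.
p-value < 0.0001 < α = 0.01 → reject H₀.

There is sufficient evidence at the 1% significance level to conclude that a linear relationship exists between x and y.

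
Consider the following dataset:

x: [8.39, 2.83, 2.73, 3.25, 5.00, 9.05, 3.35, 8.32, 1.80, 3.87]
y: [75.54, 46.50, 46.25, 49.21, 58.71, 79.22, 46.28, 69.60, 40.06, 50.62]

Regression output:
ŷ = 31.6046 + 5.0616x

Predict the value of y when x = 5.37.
ŷ = 58.7854

x = 5.37 lies inside the observed range [1.80, 9.05], so the fitted equation applies directly:

ŷ = 31.6046 + 5.0616 × 5.37
ŷ = 31.6046 + 27.1808
ŷ = 58.7854

This is the fitted mean response at that x — an individual observation would come with a wider prediction interval.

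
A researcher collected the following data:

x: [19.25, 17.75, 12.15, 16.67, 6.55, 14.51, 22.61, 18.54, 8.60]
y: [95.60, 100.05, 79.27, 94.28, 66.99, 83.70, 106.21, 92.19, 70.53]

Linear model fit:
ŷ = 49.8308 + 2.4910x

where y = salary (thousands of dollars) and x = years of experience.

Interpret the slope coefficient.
An increase of one year in experience is associated with a 2.4910 thousand dollars increase in predicted salary.

The slope coefficient β₁ = 2.4910 represents the marginal effect of experience on salary.

Interpretation:
- Experience up by 1 year → predicted salary increases by 2.4910 thousand dollars
- The effect is assumed constant over the observed range of x (linearity)
- The slope describes association in these data, not necessarily a causal effect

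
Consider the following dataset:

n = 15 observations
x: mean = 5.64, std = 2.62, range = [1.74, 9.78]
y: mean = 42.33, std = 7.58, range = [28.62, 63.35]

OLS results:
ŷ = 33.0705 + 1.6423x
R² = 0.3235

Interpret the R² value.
About 32.35% of the variability in y is accounted for by the regression on x (R² = 0.3235) — a moderate linear fit.

R² = 1 − SS_res/SS_tot compares the residual scatter to the total scatter of y about its mean.

Here R² = 0.3235:
- Explained: 32.35% of the variation in y
- Unexplained (residual): 100% − 32.35% = 67.65%
- Rule of thumb (below 0.3 weak; 0.3 to below 0.7 moderate; 0.7 and above strong) → moderate

Equivalently, for simple linear regression R² = r², so |r| = √0.3235 ≈ 0.5688.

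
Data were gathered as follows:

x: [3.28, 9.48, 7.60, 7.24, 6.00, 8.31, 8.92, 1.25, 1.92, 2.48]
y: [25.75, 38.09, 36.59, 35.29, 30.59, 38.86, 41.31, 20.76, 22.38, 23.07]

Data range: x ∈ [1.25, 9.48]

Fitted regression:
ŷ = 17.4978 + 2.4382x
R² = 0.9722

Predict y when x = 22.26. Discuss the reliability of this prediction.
The equation gives ŷ = 71.7721; however x = 22.26 is 12.78 units above the observed range, so this extrapolated value should not be trusted.

Prediction calculation:
ŷ = 17.4978 + 2.4382 × 22.26
ŷ = 71.7721

Reliability:
- Data range: x ∈ [1.25, 9.48]
- Prediction point: x = 22.26 is 12.78 units above the observed range → this is EXTRAPOLATION, not interpolation

Why that matters here:
- Real relationships often flatten, saturate, or turn nonlinear at extremes
- The linear relationship may not hold outside the observed range
- The standard error of prediction grows with (x − x̄)², and x = 22.26 is far from x̄ = 5.65

The R² = 0.9722 only validates the fit within [1.25, 9.48]; treat ŷ = 71.7721 with caution.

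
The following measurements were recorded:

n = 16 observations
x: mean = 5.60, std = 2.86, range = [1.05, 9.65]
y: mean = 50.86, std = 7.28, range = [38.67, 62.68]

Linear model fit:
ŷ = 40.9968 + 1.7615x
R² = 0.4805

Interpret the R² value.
About 48.05% of the variability in y is accounted for by the regression on x (R² = 0.4805) — a moderate linear fit.

R² = 1 − SS_res/SS_tot compares the residual scatter to the total scatter of y about its mean.

Here R² = 0.4805:
- Explained: 48.05% of the variation in y
- Unexplained (residual): 100% − 48.05% = 51.95%
- Rule of thumb (below 0.3 weak; 0.3 to below 0.7 moderate; 0.7 and above strong) → moderate

Calculation: R² = 1 − (SS_res / SS_tot), where SS_res is the sum of squared residuals and SS_tot the total sum of squares.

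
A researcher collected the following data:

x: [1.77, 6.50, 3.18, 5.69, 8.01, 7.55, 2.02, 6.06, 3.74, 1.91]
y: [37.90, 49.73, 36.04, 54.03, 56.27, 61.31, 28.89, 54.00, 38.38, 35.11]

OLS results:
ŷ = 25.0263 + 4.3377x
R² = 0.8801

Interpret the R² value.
About 88.01% of the variability in y is accounted for by the regression on x (R² = 0.8801) — a strong linear fit.

R² = 1 − SS_res/SS_tot compares the residual scatter to the total scatter of y about its mean.

Here R² = 0.8801:
- Explained: 88.01% of the variation in y
- Unexplained (residual): 100% − 88.01% = 11.99%
- Rule of thumb (below 0.3 weak; 0.3 to below 0.7 moderate; 0.7 and above strong) → strong

Calculation: R² = 1 − (SS_res / SS_tot), where SS_res is the sum of squared residuals and SS_tot the total sum of squares.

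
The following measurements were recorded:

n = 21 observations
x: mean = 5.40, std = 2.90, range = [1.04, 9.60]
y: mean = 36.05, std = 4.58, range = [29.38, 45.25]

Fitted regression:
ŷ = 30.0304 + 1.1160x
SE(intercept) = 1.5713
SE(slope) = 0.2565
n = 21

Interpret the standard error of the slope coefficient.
SE(β̂₁) = 0.2565 is the estimated standard deviation of the slope estimate across repeated samples; relative to β̂₁ = 1.1160 that is 23.0%, a moderately precise estimate.

What SE measures:
- The standard error quantifies the sampling variability of the coefficient estimate
- It is the estimated standard deviation of β̂₁ across hypothetical repeated samples of the same size
- Smaller SE → more precise estimate

Relative precision:
- SE / |β̂₁| = 0.2565 / 1.1160 = 23.0%
- Rule of thumb (under 20%: precise; 20% to under 50%: moderately precise; 50% or more: imprecise) → moderately precise

Link to the t-test: t = β̂₁ / SE(β̂₁) = 1.1160 / 0.2565 = 4.3509, the statistic for H₀: β₁ = 0.

What drives SE(β̂₁): wider spread of x values → smaller SE.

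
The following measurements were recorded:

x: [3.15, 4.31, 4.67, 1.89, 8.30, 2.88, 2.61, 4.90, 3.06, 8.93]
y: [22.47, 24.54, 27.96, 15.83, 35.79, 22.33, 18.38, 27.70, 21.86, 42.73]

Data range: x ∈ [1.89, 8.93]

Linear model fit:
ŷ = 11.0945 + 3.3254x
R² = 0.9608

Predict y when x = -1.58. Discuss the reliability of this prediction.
ŷ = 5.8404, but this is extrapolation (below the data range [1.89, 8.93]) and may be unreliable.

Prediction calculation:
ŷ = 11.0945 + 3.3254 × (-1.58)
ŷ = 5.8404

Reliability:
- Data range: x ∈ [1.89, 8.93]
- Prediction point: x = -1.58 is 3.47 units below the observed range → this is EXTRAPOLATION, not interpolation

Why that matters here:
- There are no observations near this x to validate the fitted line there
- The linear relationship may not hold outside the observed range
- R² describes fit only over the sampled x values; it says nothing about behaviour beyond them

Report the number if required, but flag clearly that it is an extrapolation.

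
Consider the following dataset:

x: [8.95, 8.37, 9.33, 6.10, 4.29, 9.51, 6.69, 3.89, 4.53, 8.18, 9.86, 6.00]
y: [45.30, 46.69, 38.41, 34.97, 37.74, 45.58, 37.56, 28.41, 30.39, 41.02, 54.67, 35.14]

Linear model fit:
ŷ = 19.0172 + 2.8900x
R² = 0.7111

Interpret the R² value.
About 71.11% of the variability in y is accounted for by the regression on x (R² = 0.7111) — a strong linear fit.

The coefficient of determination R² is the fraction of the total variation in y that the fitted line accounts for.

Here R² = 0.7111:
- Explained: 71.11% of the variation in y
- Unexplained (residual): 100% − 71.11% = 28.89%
- Rule of thumb (below 0.3 weak; 0.3 to below 0.7 moderate; 0.7 and above strong) → strong

Calculation: R² = 1 − (SS_res / SS_tot), where SS_res is the sum of squared residuals and SS_tot the total sum of squares.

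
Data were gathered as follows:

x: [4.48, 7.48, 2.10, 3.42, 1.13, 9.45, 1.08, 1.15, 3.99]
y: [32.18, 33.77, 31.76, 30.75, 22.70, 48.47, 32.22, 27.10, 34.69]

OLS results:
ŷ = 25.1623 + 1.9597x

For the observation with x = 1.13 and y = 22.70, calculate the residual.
Residual = -4.6768

The residual is the difference between the actual value and the predicted value:

Residual = y - ŷ

Step 1: Calculate predicted value
ŷ = 25.1623 + 1.9597 × 1.13
ŷ = 27.3768

Step 2: Calculate residual
Residual = 22.70 - 27.3768
Residual = -4.6768

Sign check: y < ŷ, so the point is below the line and the fit overestimates here.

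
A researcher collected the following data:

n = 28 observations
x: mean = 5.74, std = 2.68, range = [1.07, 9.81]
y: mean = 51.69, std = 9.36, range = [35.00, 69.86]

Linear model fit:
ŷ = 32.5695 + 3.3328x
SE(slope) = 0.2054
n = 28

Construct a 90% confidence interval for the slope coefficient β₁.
The 90% CI for β₁ is (2.9825, 3.6831)

Confidence interval for the slope:

The 90% CI for β₁ is: β̂₁ ± t*(α/2, n-2) × SE(β̂₁)

Step 1: Find critical t-value
- Confidence level = 0.9
- Degrees of freedom = n - 2 = 28 - 2 = 26
- t*(α/2, 26) = 1.7056

Step 2: Calculate margin of error
Margin = 1.7056 × 0.2054 = 0.3503

Step 3: Construct interval
CI = 3.3328 ± 0.3503
CI = (2.9825, 3.6831)

Interpretation: intervals built this way capture the true β₁ in 90% of repeated samples; here the plausible range for the per-unit effect of x on y is 2.9825 to 3.6831.
Both endpoints are positive, so the data support a genuinely positive slope at this confidence level.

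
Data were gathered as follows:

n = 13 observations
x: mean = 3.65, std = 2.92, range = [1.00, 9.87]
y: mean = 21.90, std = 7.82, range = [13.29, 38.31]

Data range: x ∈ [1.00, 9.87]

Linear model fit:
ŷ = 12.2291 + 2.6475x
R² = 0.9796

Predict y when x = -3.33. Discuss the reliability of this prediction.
The equation gives ŷ = 3.4129; however x = -3.33 is 4.33 units below the observed range, so this extrapolated value should not be trusted.

Prediction calculation:
ŷ = 12.2291 + 2.6475 × (-3.33)
ŷ = 3.4129

Reliability:
- Data range: x ∈ [1.00, 9.87]
- Prediction point: x = -3.33 is 4.33 units below the observed range → this is EXTRAPOLATION, not interpolation

Why that matters here:
- The linear relationship may not hold outside the observed range
- There are no observations near this x to validate the fitted line there
- The standard error of prediction grows with (x − x̄)², and x = -3.33 is far from x̄ = 3.65

A defensible statement: 'if the linear trend continued to x = -3.33, y would be about 3.4129' — the premise is untested.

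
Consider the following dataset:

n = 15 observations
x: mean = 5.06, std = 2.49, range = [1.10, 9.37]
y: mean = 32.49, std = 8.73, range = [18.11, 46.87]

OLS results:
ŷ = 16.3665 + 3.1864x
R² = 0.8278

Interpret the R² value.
The model explains 82.78% of the variance in y (R² = 0.8278), leaving 17.22% unexplained; the fit is strong.

R² (coefficient of determination) measures the proportion of variance in y explained by the regression model.

Here R² = 0.8278:
- Explained: 82.78% of the variation in y
- Unexplained (residual): 100% − 82.78% = 17.22%
- Rule of thumb (below 0.3 weak; 0.3 to below 0.7 moderate; 0.7 and above strong) → strong

Note: R² says nothing about causation, and a high R² does not by itself mean the linear form is appropriate — check the residuals.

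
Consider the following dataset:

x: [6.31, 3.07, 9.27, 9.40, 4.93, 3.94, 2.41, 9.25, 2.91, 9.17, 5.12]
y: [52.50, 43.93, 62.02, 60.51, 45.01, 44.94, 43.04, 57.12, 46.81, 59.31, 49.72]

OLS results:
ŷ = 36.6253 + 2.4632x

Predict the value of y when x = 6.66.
ŷ = 53.0302

Plug x = 6.66 into the fitted line:

ŷ = 36.6253 + 2.4632 × 6.66
ŷ = 36.6253 + 16.4049
ŷ = 53.0302

This is the fitted mean response at that x — an individual observation would come with a wider prediction interval.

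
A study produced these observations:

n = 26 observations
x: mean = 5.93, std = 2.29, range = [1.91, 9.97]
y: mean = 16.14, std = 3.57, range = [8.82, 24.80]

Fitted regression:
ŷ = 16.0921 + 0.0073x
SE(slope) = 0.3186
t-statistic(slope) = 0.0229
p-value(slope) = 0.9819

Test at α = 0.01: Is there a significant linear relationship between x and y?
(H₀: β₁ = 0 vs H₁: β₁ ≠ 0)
Fail to reject H₀: p-value = 0.9819 ≥ α = 0.01. The linear relationship is not significant at the 1% level.

Hypothesis test for the slope coefficient:

H₀: β₁ = 0 (no linear relationship)
H₁: β₁ ≠ 0 (linear relationship exists)

Test statistic: t = β̂₁ / SE(β̂₁) = 0.0073 / 0.3186 = 0.0229

With df = 24, the two-sided p-value for |t| = 0.0229 is 0.9819.

Decision rule: reject H₀ if p-value < α.
p-value = 0.9819 ≥ α = 0.01 → fail to reject H₀.

Conclusion: the linear association between x and y is not significant at the 1% level.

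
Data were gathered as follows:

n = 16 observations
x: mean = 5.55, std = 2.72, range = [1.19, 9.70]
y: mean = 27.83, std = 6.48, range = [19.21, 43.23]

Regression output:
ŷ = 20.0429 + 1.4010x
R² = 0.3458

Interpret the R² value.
About 34.58% of the variability in y is accounted for by the regression on x (R² = 0.3458) — a moderate linear fit.

R² = 1 − SS_res/SS_tot compares the residual scatter to the total scatter of y about its mean.

Here R² = 0.3458:
- Explained: 34.58% of the variation in y
- Unexplained (residual): 100% − 34.58% = 65.42%
- Rule of thumb (below 0.3 weak; 0.3 to below 0.7 moderate; 0.7 and above strong) → moderate

Note: R² says nothing about causation, and a high R² does not by itself mean the linear form is appropriate — check the residuals.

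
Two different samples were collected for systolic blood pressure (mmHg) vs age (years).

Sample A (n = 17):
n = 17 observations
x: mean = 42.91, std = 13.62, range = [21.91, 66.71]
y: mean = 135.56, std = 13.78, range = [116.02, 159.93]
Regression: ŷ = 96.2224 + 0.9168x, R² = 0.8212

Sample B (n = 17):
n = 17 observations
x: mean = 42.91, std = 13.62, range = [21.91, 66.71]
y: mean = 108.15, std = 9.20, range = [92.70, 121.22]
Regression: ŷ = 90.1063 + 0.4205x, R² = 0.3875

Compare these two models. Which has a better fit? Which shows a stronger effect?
Model A has the better fit (R² = 0.8212 vs 0.3875). Model A shows the stronger effect (|β₁| = 0.9168 vs 0.4205).

Model Comparison:

Goodness of fit (R²):
- Model A: R² = 0.8212 → 82.12% of variance in blood pressure explained
- Model B: R² = 0.3875 → 38.75% of variance in blood pressure explained
- 0.8212 > 0.3875 → Model A has the better fit

Strength of effect — compare |β₁|:
- Model A: β₁ = 0.9168 → predicted blood pressure rises 0.9168 mmHg per additional year of age
- Model B: β₁ = 0.4205 → predicted blood pressure rises 0.4205 mmHg per additional year of age
- |0.9168| > |0.4205| → Model A shows the stronger marginal effect

Note: A better fit (higher R²) doesn't necessarily mean a more important relationship.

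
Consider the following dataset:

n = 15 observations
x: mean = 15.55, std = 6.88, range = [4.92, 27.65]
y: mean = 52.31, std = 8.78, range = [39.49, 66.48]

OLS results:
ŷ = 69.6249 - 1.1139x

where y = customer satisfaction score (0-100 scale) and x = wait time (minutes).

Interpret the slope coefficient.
On average, satisfaction score is about 1.1139 points lower for every extra minute of wait time.

The slope β₁ = -1.1139 gives the rate at which the fitted satisfaction score changes with wait time.

Interpretation:
- Wait time up by 1 minute → predicted satisfaction score decreases by 1.1139 points
- This is a linear approximation: the same per-unit change is assumed across the whole observed x range
- The sign (−) gives the direction; the magnitude 1.1139 gives the size of the effect per minute

(β₀ = 69.6249 is the fitted value at x = 0 and is not part of the slope interpretation.)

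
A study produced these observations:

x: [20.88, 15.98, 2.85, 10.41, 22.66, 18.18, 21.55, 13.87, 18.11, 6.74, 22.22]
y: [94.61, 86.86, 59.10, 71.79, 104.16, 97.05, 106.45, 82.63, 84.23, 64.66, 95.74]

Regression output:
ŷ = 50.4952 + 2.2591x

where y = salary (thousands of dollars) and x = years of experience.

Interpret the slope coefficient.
An increase of one year in experience is associated with a 2.2591 thousand dollars increase in predicted salary.

The slope coefficient β₁ = 2.2591 represents the marginal effect of experience on salary.

Interpretation:
- Experience up by 1 year → predicted salary increases by 2.2591 thousand dollars
- The effect is assumed constant over the observed range of x (linearity)
- The sign (+) gives the direction; the magnitude 2.2591 gives the size of the effect per year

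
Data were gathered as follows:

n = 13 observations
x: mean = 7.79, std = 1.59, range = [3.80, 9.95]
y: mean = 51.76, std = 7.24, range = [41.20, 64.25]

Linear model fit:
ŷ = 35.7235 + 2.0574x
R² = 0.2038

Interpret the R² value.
R² = 0.2038 means 20.38% of the variation in y is explained by the linear relationship with x. This indicates a weak fit.

The coefficient of determination R² is the fraction of the total variation in y that the fitted line accounts for.

Here R² = 0.2038:
- Explained: 20.38% of the variation in y
- Unexplained (residual): 100% − 20.38% = 79.62%
- Rule of thumb (below 0.3 weak; 0.3 to below 0.7 moderate; 0.7 and above strong) → weak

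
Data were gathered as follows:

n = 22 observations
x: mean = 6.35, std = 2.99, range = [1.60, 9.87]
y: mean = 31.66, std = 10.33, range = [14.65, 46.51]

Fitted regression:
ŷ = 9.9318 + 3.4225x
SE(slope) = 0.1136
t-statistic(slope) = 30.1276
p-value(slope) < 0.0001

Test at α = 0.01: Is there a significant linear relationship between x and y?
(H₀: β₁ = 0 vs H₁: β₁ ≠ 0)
Since p-value < 0.0001 < α = 0.01, reject H₀ — the slope is significantly different from 0.

Hypothesis test for the slope coefficient:

H₀: β₁ = 0 (no linear relationship)
H₁: β₁ ≠ 0 (linear relationship exists)

Test statistic: t = β̂₁ / SE(β̂₁) = 3.4225 / 0.1136 = 30.1276

p < 0.0001: how often a slope estimate this far from 0 (in SE units) would arise by chance if β₁ were truly 0.

Decision rule: reject H₀ if p-value < α.
p-value < 0.0001 < α = 0.01 → reject H₀.

There is sufficient evidence at the 1% significance level to conclude that a linear relationship exists between x and y.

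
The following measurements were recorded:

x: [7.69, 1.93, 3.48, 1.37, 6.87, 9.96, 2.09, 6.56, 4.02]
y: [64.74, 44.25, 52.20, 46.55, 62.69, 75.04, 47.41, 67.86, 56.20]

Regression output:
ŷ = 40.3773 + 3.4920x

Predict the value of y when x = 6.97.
ŷ = 64.7165

x = 6.97 lies inside the observed range [1.37, 9.96], so the fitted equation applies directly:

ŷ = 40.3773 + 3.4920 × 6.97
ŷ = 40.3773 + 24.3392
ŷ = 64.7165

This is a point prediction; actual observations scatter around it by roughly the residual standard deviation.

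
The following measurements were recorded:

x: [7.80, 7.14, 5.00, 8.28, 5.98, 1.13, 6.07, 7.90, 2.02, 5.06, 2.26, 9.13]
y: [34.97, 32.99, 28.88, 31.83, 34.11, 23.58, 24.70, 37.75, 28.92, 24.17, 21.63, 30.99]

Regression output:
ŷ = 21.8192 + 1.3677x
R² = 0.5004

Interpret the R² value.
About 50.04% of the variability in y is accounted for by the regression on x (R² = 0.5004) — a moderate linear fit.

R² (coefficient of determination) measures the proportion of variance in y explained by the regression model.

Here R² = 0.5004:
- Explained: 50.04% of the variation in y
- Unexplained (residual): 100% − 50.04% = 49.96%
- Rule of thumb (below 0.3 weak; 0.3 to below 0.7 moderate; 0.7 and above strong) → moderate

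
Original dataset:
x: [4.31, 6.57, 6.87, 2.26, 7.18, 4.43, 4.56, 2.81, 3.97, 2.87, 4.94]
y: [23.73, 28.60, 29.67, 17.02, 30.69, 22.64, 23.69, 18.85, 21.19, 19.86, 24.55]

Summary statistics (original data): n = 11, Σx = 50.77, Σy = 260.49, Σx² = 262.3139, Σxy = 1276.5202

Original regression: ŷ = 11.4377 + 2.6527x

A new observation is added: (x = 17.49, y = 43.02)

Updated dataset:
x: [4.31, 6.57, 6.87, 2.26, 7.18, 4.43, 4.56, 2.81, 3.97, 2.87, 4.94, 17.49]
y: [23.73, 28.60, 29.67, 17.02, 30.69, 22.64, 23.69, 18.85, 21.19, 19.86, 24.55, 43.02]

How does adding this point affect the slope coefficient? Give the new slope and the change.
Adding the point moves β₁ from 2.6527 to 1.6811, i.e. it decreases by 0.9716 (-36.6%).

The new point has HIGH LEVERAGE: x = 17.49 is far from the original mean x̄ = 50.77/11 ≈ 4.62 (original range [2.26, 7.18]).

Step 1: Update the sums with the new point (n goes from 11 to 12)
Σx  = 50.77 + 17.49 = 68.26
Σy  = 260.49 + 43.02 = 303.51
Σx² = 262.3139 + 17.49² = 262.3139 + 305.9001 = 568.2140
Σxy = 1276.5202 + 17.49×43.02 = 1276.5202 + 752.4198 = 2028.9400

Step 2: Recompute the slope with b₁ = (nΣxy − ΣxΣy) / (nΣx² − (Σx)²)
Numerator   = 12×2028.9400 − 68.26×303.51 = 24347.2800 − 20717.5926 = 3629.6874
Denominator = 12×568.2140 − 68.26² = 6818.5680 − 4659.4276 = 2159.1404
b₁(new) = 3629.6874 / 2159.1404 = 1.6811

(Same formula on the original sums: (11×1276.5202 − 50.77×260.49) / (11×262.3139 − 50.77²) = 816.6449 / 307.8600 = 2.6527, matching the given fit.)

Step 3: Change in slope
Δβ₁ = 1.6811 − 2.6527 = -0.9716
Relative change = -0.9716 / 2.6527 × 100% = -36.6%
→ the slope decreases when the point is added.

A high-leverage point only changes the slope if it is off the original line; here y = 43.02 is below the original trend, so the slope decreases.
In practice: examine leverage (hᵢ) and Cook's distance rather than deleting it automatically.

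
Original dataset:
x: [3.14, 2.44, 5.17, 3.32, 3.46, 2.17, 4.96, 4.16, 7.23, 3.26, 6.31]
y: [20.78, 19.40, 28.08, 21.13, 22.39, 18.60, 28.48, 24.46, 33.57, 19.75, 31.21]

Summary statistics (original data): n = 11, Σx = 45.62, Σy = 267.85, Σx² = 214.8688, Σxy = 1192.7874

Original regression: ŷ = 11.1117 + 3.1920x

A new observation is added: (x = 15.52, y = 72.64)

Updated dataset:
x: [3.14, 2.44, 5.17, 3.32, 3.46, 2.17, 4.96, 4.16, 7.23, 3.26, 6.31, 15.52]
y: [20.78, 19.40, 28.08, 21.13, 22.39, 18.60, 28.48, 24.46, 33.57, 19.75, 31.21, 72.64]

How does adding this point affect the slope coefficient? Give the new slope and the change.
New slope β₁ = 4.0585 versus 3.1920 before: a change of +0.8665 (+27.1%).

x = 15.52 lies well outside the original x-range [2.17, 7.23] (x̄ ≈ 4.15), so this observation has high leverage and can move the slope substantially.

Step 1: Update the sums with the new point (n goes from 11 to 12)
Σx  = 45.62 + 15.52 = 61.14
Σy  = 267.85 + 72.64 = 340.49
Σx² = 214.8688 + 15.52² = 214.8688 + 240.8704 = 455.7392
Σxy = 1192.7874 + 15.52×72.64 = 1192.7874 + 1127.3728 = 2320.1602

Step 2: Recompute the slope with b₁ = (nΣxy − ΣxΣy) / (nΣx² − (Σx)²)
Numerator   = 12×2320.1602 − 61.14×340.49 = 27841.9224 − 20817.5586 = 7024.3638
Denominator = 12×455.7392 − 61.14² = 5468.8704 − 3738.0996 = 1730.7708
b₁(new) = 7024.3638 / 1730.7708 = 4.0585

(Same formula on the original sums: (11×1192.7874 − 45.62×267.85) / (11×214.8688 − 45.62²) = 901.3444 / 282.3724 = 3.1920, matching the given fit.)

Step 3: Change in slope
Δβ₁ = 4.0585 − 3.1920 = +0.8665
Relative change = +0.8665 / 3.1920 × 100% = +27.1%
→ the slope increases when the point is added.

A high-leverage point only changes the slope if it is off the original line; here y = 72.64 is above the original trend, so the slope increases.
In practice: examine leverage (hᵢ) and Cook's distance rather than deleting it automatically; investigate whether it comes from the same population as the rest of the sample.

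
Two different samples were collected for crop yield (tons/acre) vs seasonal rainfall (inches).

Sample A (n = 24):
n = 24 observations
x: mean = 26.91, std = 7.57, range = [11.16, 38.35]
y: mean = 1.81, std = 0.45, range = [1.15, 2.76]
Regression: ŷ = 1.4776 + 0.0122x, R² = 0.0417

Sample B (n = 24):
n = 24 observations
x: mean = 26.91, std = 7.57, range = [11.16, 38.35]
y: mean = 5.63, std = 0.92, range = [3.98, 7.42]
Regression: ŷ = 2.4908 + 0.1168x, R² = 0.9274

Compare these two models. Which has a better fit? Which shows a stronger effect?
Model B has the better fit (R² = 0.9274 vs 0.0417). Model B shows the stronger effect (|β₁| = 0.1168 vs 0.0122).

Model Comparison:

Goodness of fit (R²):
- Model A: R² = 0.0417 → 4.17% of variance in crop yield explained
- Model B: R² = 0.9274 → 92.74% of variance in crop yield explained
- 0.9274 > 0.0417 → Model B has the better fit

Which has the larger per-inch effect? (|β₁|)
- Model A: β₁ = 0.0122 → predicted crop yield rises 0.0122 tons/acre per additional inch of rainfall
- Model B: β₁ = 0.1168 → predicted crop yield rises 0.1168 tons/acre per additional inch of rainfall
- |0.0122| < |0.1168| → Model B shows the stronger marginal effect

Notes:
- A steeper slope doesn't make a better model if the scatter around the line is large.
- The two samples could reflect different populations, time periods, or measurement quality.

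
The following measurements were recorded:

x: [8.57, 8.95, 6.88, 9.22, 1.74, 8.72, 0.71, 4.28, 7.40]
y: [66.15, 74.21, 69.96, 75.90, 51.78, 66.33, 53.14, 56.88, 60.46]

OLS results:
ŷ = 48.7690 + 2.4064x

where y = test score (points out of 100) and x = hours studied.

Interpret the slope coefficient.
For each additional hour of study time, predicted test score increases by approximately 2.4064 points.

β₁ = 2.4064 is the change in predicted test score (points) per additional hour of study time.

Interpretation:
- Study time up by 1 hour → predicted test score increases by 2.4064 points
- The effect is assumed constant over the observed range of x (linearity)

(β₀ = 48.7690 is the fitted value at x = 0 and is not part of the slope interpretation.)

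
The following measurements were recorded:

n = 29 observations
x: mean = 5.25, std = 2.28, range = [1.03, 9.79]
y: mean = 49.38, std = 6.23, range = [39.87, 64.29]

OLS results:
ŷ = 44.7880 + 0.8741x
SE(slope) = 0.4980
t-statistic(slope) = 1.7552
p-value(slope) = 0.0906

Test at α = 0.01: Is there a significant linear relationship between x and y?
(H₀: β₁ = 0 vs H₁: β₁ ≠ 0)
Since p-value = 0.0906 ≥ α = 0.01, fail to reject H₀ — the slope is not significantly different from 0.

Hypothesis test for the slope coefficient:

H₀: β₁ = 0 (no linear relationship)
H₁: β₁ ≠ 0 (linear relationship exists)

Test statistic: t = β̂₁ / SE(β̂₁) = 0.8741 / 0.4980 = 1.7552

p = 0.0906: how often a slope estimate this far from 0 (in SE units) would arise by chance if β₁ were truly 0.

Decision rule: reject H₀ if p-value < α.
p-value = 0.0906 ≥ α = 0.01 → fail to reject H₀.

At α = 0.01 the data do not provide convincing evidence of a nonzero slope.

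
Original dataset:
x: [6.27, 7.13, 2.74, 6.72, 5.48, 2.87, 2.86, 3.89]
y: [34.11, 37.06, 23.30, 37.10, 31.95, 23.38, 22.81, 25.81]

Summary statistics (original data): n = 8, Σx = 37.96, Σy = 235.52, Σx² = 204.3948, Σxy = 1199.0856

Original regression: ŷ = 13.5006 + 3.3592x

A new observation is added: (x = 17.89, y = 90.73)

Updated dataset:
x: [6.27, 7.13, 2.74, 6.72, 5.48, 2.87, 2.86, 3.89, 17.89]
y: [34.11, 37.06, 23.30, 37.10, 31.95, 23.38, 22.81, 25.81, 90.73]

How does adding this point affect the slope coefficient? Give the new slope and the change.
Adding the point moves β₁ from 3.3592 to 4.4847, i.e. it increases by 1.1255 (+33.5%).

x = 17.89 lies well outside the original x-range [2.74, 7.13] (x̄ ≈ 4.75), so this observation has high leverage and can move the slope substantially.

Step 1: Update the sums with the new point (n goes from 8 to 9)
Σx  = 37.96 + 17.89 = 55.85
Σy  = 235.52 + 90.73 = 326.25
Σx² = 204.3948 + 17.89² = 204.3948 + 320.0521 = 524.4469
Σxy = 1199.0856 + 17.89×90.73 = 1199.0856 + 1623.1597 = 2822.2453

Step 2: Recompute the slope with b₁ = (nΣxy − ΣxΣy) / (nΣx² − (Σx)²)
Numerator   = 9×2822.2453 − 55.85×326.25 = 25400.2077 − 18221.0625 = 7179.1452
Denominator = 9×524.4469 − 55.85² = 4720.0221 − 3119.2225 = 1600.7996
b₁(new) = 7179.1452 / 1600.7996 = 4.4847

(Same formula on the original sums: (8×1199.0856 − 37.96×235.52) / (8×204.3948 − 37.96²) = 652.3456 / 194.1968 = 3.3592, matching the given fit.)

Step 3: Change in slope
Δβ₁ = 4.4847 − 3.3592 = +1.1255
Relative change = +1.1255 / 3.3592 × 100% = +33.5%
→ the slope increases when the point is added.

Because the point sits above the extension of the original line at a high-leverage x, it tilts the fit up.
In practice: examine leverage (hᵢ) and Cook's distance rather than deleting it automatically.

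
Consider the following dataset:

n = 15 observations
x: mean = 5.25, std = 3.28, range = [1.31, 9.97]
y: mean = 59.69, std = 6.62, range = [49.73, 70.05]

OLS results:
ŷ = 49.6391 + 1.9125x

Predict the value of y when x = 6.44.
ŷ = 61.9556

Plug x = 6.44 into the fitted line:

ŷ = 49.6391 + 1.9125 × 6.44
ŷ = 49.6391 + 12.3165
ŷ = 61.9556

This is a point prediction; actual observations scatter around it by roughly the residual standard deviation.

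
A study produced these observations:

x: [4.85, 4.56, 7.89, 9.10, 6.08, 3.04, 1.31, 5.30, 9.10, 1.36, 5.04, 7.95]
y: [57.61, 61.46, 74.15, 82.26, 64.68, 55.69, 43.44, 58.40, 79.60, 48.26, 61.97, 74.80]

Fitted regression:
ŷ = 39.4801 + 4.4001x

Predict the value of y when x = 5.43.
ŷ = 63.3726

x = 5.43 lies inside the observed range [1.31, 9.10], so the fitted equation applies directly:

ŷ = 39.4801 + 4.4001 × 5.43
ŷ = 39.4801 + 23.8925
ŷ = 63.3726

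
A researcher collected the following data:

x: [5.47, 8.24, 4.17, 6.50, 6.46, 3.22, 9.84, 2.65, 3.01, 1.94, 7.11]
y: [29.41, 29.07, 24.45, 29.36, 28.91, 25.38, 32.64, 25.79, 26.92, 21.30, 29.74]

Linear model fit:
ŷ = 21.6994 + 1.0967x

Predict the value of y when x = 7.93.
ŷ = 30.3962

Plug x = 7.93 into the fitted line:

ŷ = 21.6994 + 1.0967 × 7.93
ŷ = 21.6994 + 8.6968
ŷ = 30.3962

This is a point prediction; actual observations scatter around it by roughly the residual standard deviation.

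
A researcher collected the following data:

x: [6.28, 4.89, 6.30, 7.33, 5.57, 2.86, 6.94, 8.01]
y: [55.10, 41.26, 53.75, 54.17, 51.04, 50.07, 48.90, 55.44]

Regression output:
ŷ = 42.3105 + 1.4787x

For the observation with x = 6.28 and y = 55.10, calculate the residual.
Residual = 3.5033

The residual is the difference between the actual value and the predicted value:

Residual = y - ŷ

Step 1: Calculate predicted value
ŷ = 42.3105 + 1.4787 × 6.28
ŷ = 51.5967

Step 2: Calculate residual
Residual = 55.10 - 51.5967
Residual = 3.5033

Sign check: y > ŷ, so the point is above the line and the fit underestimates here.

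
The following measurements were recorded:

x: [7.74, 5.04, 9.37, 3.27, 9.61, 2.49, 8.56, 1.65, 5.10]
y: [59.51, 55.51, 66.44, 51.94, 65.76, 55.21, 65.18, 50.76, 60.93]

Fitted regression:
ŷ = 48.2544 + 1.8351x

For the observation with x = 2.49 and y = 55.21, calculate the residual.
Residual = 2.3862

The residual is the difference between the actual value and the predicted value:

Residual = y - ŷ

Step 1: Calculate predicted value
ŷ = 48.2544 + 1.8351 × 2.49
ŷ = 52.8238

Step 2: Calculate residual
Residual = 55.21 - 52.8238
Residual = 2.3862

The residual is positive, so the observed y = 55.21 sits above the regression line (the line underestimates it by 2.3862).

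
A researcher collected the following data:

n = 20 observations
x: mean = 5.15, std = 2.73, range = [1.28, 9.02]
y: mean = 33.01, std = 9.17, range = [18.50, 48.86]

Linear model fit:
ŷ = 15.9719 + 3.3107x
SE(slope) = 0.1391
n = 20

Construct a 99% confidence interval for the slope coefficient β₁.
The 99% CI for β₁ is (2.9103, 3.7111)

Confidence interval for the slope:

The 99% CI for β₁ is: β̂₁ ± t*(α/2, n-2) × SE(β̂₁)

Step 1: Find critical t-value
- Confidence level = 0.99
- Degrees of freedom = n - 2 = 20 - 2 = 18
- t*(α/2, 18) = 2.8784

Step 2: Calculate margin of error
Margin = 2.8784 × 0.1391 = 0.4004

Step 3: Construct interval
CI = 3.3107 ± 0.4004
CI = (2.9103, 3.7111)

Interpretation: We are 99% confident that the true slope β₁ lies between 2.9103 and 3.7111.
Since 0 is outside the interval, a two-sided test at α = 0.01 would reject H₀: β₁ = 0.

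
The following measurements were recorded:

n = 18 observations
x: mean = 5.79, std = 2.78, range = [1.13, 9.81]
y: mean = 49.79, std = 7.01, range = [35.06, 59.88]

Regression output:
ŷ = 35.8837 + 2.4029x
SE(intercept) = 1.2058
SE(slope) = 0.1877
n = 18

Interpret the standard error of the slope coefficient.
The slope 2.4029 is pinned down to within about ±0.1877 (one SE) by these data — relative uncertainty 7.8%, i.e. precise.

What SE measures:
- The standard error quantifies the sampling variability of the coefficient estimate
- It is the estimated standard deviation of β̂₁ across hypothetical repeated samples of the same size
- Smaller SE → more precise estimate

Relative precision:
- SE / |β̂₁| = 0.1877 / 2.4029 = 7.8%
- Rule of thumb (under 20%: precise; 20% to under 50%: moderately precise; 50% or more: imprecise) → precise

Rough 95% range (±2 SE): 2.4029 ± 0.3754 → (2.0275, 2.7783).

What drives SE(β̂₁): wider spread of x values → smaller SE; more residual scatter → larger SE; larger n (here n = 18) → smaller SE.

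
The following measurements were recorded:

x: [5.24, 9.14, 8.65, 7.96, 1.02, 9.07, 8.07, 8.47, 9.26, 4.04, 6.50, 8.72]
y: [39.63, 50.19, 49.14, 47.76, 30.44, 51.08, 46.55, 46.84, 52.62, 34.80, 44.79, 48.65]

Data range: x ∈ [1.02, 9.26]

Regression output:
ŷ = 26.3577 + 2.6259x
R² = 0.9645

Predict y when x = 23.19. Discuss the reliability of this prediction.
ŷ = 87.2523 (extrapolation — x = 23.19 lies outside [1.02, 9.26], so reliability is low).

Prediction calculation:
ŷ = 26.3577 + 2.6259 × 23.19
ŷ = 87.2523

Reliability:
- Data range: x ∈ [1.02, 9.26]
- Prediction point: x = 23.19 is 13.93 units above the observed range → this is EXTRAPOLATION, not interpolation

Why that matters here:
- There are no observations near this x to validate the fitted line there
- R² describes fit only over the sampled x values; it says nothing about behaviour beyond them

A defensible statement: 'if the linear trend continued to x = 23.19, y would be about 87.2523' — the premise is untested.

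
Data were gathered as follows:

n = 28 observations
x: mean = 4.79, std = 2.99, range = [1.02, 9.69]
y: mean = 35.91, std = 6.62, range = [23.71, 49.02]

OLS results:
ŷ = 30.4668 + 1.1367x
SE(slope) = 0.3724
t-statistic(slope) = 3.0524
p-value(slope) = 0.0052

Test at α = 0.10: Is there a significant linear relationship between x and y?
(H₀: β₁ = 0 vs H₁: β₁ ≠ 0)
p-value = 0.0052 < α = 0.10, so we reject H₀. The relationship is significant.

Hypothesis test for the slope coefficient:

H₀: β₁ = 0 (no linear relationship)
H₁: β₁ ≠ 0 (linear relationship exists)

Test statistic: t = β̂₁ / SE(β̂₁) = 1.1367 / 0.3724 = 3.0524

p = 0.0052: how often a slope estimate this far from 0 (in SE units) would arise by chance if β₁ were truly 0.

Decision rule: reject H₀ if p-value < α.
p-value = 0.0052 < α = 0.10 → reject H₀.

There is sufficient evidence at the 10% significance level to conclude that a linear relationship exists between x and y.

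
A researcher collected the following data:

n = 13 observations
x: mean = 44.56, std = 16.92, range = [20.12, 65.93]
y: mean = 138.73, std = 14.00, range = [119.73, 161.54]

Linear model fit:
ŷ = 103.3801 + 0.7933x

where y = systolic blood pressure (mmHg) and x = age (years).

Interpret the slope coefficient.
An increase of one year in age is associated with a 0.7933 mmHg increase in predicted blood pressure.

β₁ = 0.7933 is the change in predicted blood pressure (mmHg) per additional year of age.

Interpretation:
- Age up by 1 year → predicted blood pressure increases by 0.7933 mmHg
- This is a linear approximation: the same per-unit change is assumed across the whole observed x range
- The sign (+) gives the direction; the magnitude 0.7933 gives the size of the effect per year

The intercept β₀ = 103.3801 is the predicted blood pressure when age = 0; since the smallest observed x is 20.12, this is an extrapolation and mainly anchors the line.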